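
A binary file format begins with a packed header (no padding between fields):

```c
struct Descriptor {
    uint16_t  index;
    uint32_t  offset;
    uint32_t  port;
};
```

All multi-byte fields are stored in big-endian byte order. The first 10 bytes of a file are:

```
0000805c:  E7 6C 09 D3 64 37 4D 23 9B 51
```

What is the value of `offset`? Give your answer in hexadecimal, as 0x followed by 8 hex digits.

`offset` follows `index` (2 bytes), so it starts at byte offset 2 and occupies 4 bytes.
Bytes at offsets 2..5: 09 D3 64 37.
Big-endian stores the most-significant byte at the lowest address.
The bytes are already most-significant first: 0x09D36437.

0x09D36437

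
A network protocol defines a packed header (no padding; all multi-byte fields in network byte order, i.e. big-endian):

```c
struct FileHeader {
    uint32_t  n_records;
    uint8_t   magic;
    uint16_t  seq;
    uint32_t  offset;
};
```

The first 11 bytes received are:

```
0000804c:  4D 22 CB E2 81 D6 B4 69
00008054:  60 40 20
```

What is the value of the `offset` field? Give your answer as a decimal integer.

`offset` follows `n_records` (4 B), `magic` (1 B), `seq` (2 B), so it starts at offset 4 + 1 + 2 = 7 and occupies 4 bytes.
Bytes at offsets 7..10: 69 60 40 20.
Big-endian: lowest address holds the most-significant byte.
The bytes are already most-significant first: 0x69604020.
0x69604020 = 1767915552.

1767915552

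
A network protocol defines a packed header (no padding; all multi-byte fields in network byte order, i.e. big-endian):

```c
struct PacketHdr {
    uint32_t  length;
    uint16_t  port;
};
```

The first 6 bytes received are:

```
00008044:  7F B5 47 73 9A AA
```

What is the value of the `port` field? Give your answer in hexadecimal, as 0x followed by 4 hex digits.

0x9AAA

`port` follows `length` (4 bytes), so it starts at byte offset 4 and occupies 2 bytes.
Bytes at offsets 4..5: 9A AA.
Big-endian stores the most-significant byte at the lowest address.
The bytes are already most-significant first: 0x9AAA.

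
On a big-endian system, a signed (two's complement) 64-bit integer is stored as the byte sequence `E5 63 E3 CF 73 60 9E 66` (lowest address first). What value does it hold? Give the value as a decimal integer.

Big-endian: lowest address holds the most-significant byte.
The bytes are already most-significant first: 0xE563E3CF73609E66.
Top bit is set, so as a signed 64-bit value this is 0xE563E3CF73609E66 − 2^64 = -1917438536196252058.

-1917438536196252058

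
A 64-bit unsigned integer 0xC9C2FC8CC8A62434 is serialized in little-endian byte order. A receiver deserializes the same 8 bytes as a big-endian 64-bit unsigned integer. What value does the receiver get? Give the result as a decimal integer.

Stored little-endian, the bytes at ascending addresses are 34 24 A6 C8 8C FC C2 C9.
Read back as big-endian, the last byte is least significant, giving 0x3424A6C88CFCC2C9.
0x3424A6C88CFCC2C9 = 3757311369422881481.

3757311369422881481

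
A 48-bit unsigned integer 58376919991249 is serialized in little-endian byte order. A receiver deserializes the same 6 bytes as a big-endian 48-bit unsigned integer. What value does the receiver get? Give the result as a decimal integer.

230088191711029

58376919991249 in 48-bit hexadecimal is 0x3517EF9443D1.
Stored little-endian, the bytes at ascending addresses are D1 43 94 EF 17 35.
Read back as big-endian, the last byte is least significant, giving 0xD14394EF1735.
0xD14394EF1735 = 230088191711029.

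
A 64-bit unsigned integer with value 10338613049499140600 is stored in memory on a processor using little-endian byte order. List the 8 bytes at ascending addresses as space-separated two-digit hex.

10338613049499140600 in hexadecimal, padded to 64 bits, is 0x8F7A21CACD9D41F8.
Split into bytes (most-significant first): 8F 7A 21 CA CD 9D 41 F8.
In little-endian order the low byte comes first in memory.
So at ascending addresses the bytes are F8 41 9D CD CA 21 7A 8F.

F8 41 9D CD CA 21 7A 8F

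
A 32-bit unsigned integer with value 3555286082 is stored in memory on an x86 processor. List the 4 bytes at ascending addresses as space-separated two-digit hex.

3555286082 in hexadecimal, padded to 32 bits, is 0xD3E95C42.
Split into bytes (most-significant first): D3 E9 5C 42.
Little-endian stores the least-significant byte at the lowest address.
So at ascending addresses the bytes are 42 5C E9 D3.

42 5C E9 D3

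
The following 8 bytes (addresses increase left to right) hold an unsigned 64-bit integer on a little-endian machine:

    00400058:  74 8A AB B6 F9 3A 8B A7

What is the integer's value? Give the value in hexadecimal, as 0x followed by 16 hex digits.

0xA78B3AF9B6AB8A74

In little-endian order the low byte comes first in memory.
Reassemble most-significant byte first: A7 8B 3A F9 B6 AB 8A 74 → 0xA78B3AF9B6AB8A74.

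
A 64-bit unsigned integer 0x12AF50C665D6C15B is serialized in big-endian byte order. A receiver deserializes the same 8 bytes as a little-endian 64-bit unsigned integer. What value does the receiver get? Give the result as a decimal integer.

Stored big-endian, the bytes at ascending addresses are 12 AF 50 C6 65 D6 C1 5B.
Read back as little-endian, the first byte is least significant, giving 0x5BC1D665C650AF12.
0x5BC1D665C650AF12 = 6611801460563816210.

6611801460563816210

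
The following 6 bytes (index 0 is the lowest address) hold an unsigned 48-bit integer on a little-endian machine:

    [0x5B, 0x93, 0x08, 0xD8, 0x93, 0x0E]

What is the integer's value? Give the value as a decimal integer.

16028147422043

In little-endian order the low byte comes first in memory.
Reassemble most-significant byte first: 0E 93 D8 08 93 5B → 0x0E93D808935B.
0x0E93D808935B = 16028147422043.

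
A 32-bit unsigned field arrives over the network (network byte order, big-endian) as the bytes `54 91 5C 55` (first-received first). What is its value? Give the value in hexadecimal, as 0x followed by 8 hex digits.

0x54915C55

Big-endian: lowest address holds the most-significant byte.
The bytes are already most-significant first: 0x54915C55.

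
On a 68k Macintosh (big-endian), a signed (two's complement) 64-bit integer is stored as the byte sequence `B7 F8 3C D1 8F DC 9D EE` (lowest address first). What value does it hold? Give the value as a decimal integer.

-5190331699785064978

Big-endian: lowest address holds the most-significant byte.
The bytes are already most-significant first: 0xB7F83CD18FDC9DEE.
Top bit is set, so as a signed 64-bit value this is 0xB7F83CD18FDC9DEE − 2^64 = -5190331699785064978.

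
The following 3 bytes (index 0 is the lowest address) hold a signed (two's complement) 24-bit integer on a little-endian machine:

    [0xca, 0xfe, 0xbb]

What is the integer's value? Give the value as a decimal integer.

Little-endian stores the least-significant byte at the lowest address.
Reassemble most-significant byte first: BB FE CA → 0xBBFECA.
Top bit is set, so as a signed 24-bit value this is 0xBBFECA − 2^24 = -4456758.

-4456758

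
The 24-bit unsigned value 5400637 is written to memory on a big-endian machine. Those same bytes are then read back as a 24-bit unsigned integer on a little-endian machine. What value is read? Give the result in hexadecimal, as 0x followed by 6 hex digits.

5400637 in 24-bit hexadecimal is 0x52683D.
Stored big-endian, the bytes at ascending addresses are 52 68 3D.
Read back as little-endian, the first byte is least significant, giving 0x3D6852.

0x3D6852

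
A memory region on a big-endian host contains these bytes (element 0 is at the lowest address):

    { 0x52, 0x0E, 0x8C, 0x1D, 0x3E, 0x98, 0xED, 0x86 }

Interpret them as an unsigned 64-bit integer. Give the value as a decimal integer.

In big-endian order the high byte comes first in memory.
The bytes are already most-significant first: 0x520E8C1D3E98ED86.
0x520E8C1D3E98ED86 = 5912817418016189830.

5912817418016189830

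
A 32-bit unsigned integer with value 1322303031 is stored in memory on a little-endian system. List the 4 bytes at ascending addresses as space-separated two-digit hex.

37 BE D0 4E

1322303031 in hexadecimal, padded to 32 bits, is 0x4ED0BE37.
Split into bytes (most-significant first): 4E D0 BE 37.
Little-endian: lowest address holds the least-significant byte.
So at ascending addresses the bytes are 37 BE D0 4E.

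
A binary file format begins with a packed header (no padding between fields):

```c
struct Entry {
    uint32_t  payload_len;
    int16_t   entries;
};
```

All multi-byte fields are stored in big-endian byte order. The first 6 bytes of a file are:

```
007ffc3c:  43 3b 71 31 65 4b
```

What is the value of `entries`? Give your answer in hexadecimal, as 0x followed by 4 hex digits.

0x654B

`entries` follows `payload_len` (4 bytes), so it starts at byte offset 4 and occupies 2 bytes.
Bytes at offsets 4..5: 65 4B.
In big-endian order the high byte comes first in memory.
The bytes are already most-significant first: 0x654B.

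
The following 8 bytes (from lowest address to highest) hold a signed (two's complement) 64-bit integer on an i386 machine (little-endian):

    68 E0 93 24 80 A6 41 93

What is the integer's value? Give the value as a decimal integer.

-7835798807348256664

Little-endian stores the least-significant byte at the lowest address.
Reassemble most-significant byte first: 93 41 A6 80 24 93 E0 68 → 0x9341A6802493E068.
Top bit is set, so as a signed 64-bit value this is 0x9341A6802493E068 − 2^64 = -7835798807348256664.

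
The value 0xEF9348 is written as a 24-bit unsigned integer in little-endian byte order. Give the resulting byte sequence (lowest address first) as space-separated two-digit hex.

48 93 EF

Split into bytes (most-significant first): EF 93 48.
Little-endian: lowest address holds the least-significant byte.
So at ascending addresses the bytes are 48 93 EF.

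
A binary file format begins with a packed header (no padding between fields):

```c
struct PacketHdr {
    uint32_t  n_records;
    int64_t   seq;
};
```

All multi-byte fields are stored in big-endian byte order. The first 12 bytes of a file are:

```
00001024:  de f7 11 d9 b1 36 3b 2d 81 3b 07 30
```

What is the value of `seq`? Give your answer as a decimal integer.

`seq` follows `n_records` (4 bytes), so it starts at byte offset 4 and occupies 8 bytes.
Bytes at offsets 4..11: B1 36 3B 2D 81 3B 07 30.
Big-endian stores the most-significant byte at the lowest address.
The bytes are already most-significant first: 0xB1363B2D813B0730.
Top bit is set, so as a signed 64-bit value this is 0xB1363B2D813B0730 − 2^64 = -5677285213626235088.

-5677285213626235088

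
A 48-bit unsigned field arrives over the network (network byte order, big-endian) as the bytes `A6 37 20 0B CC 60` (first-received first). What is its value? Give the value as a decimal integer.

In big-endian order the high byte comes first in memory.
The bytes are already most-significant first: 0xA637200BCC60.
0xA637200BCC60 = 182755691056224.

182755691056224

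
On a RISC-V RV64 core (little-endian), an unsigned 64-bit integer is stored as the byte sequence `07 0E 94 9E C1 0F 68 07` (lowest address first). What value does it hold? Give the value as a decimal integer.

Little-endian stores the least-significant byte at the lowest address.
Reassemble most-significant byte first: 07 68 0F C1 9E 94 0E 07 → 0x07680FC19E940E07.
0x07680FC19E940E07 = 533693880107011591.

533693880107011591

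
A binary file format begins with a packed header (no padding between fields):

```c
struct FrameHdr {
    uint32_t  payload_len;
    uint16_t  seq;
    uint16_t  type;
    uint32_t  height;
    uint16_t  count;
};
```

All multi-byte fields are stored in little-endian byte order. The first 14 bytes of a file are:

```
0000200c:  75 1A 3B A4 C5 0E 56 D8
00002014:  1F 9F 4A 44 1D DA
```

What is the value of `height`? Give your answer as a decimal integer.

1145741087

`height` follows `payload_len` (4 B), `seq` (2 B), `type` (2 B), so it starts at offset 4 + 2 + 2 = 8 and occupies 4 bytes.
Bytes at offsets 8..11: 1F 9F 4A 44.
Little-endian: lowest address holds the least-significant byte.
Reassemble most-significant byte first: 44 4A 9F 1F → 0x444A9F1F.
0x444A9F1F = 1145741087.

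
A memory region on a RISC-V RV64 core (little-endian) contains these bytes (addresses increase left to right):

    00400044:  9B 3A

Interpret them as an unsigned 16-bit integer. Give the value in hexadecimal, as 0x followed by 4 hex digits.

0x3A9B

Little-endian stores the least-significant byte at the lowest address.
Reassemble most-significant byte first: 3A 9B → 0x3A9B.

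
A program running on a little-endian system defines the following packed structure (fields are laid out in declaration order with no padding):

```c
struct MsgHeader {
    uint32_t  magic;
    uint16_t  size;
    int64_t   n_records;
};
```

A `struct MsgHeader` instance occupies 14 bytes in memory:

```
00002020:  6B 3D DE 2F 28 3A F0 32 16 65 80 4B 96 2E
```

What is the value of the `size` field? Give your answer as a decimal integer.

14888

`size` follows `magic` (4 bytes), so it starts at byte offset 4 and occupies 2 bytes.
Bytes at offsets 4..5: 28 3A.
Little-endian stores the least-significant byte at the lowest address.
Reassemble most-significant byte first: 3A 28 → 0x3A28.
0x3A28 = 14888.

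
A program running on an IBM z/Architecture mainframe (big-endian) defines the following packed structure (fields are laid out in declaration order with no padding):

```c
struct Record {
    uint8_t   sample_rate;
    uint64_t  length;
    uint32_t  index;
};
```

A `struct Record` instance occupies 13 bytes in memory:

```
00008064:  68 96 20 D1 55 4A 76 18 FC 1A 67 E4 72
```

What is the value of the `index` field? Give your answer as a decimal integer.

`index` follows `sample_rate` (1 B), `length` (8 B), so it starts at offset 1 + 8 = 9 and occupies 4 bytes.
Bytes at offsets 9..12: 1A 67 E4 72.
Big-endian stores the most-significant byte at the lowest address.
The bytes are already most-significant first: 0x1A67E472.
0x1A67E472 = 443016306.

443016306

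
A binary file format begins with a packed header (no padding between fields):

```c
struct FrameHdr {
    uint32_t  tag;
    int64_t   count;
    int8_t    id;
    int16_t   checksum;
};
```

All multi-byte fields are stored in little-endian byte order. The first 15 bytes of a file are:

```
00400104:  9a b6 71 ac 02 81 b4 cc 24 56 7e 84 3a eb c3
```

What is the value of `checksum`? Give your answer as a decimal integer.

-15381

`checksum` follows `tag` (4 B), `count` (8 B), `id` (1 B), so it starts at offset 4 + 8 + 1 = 13 and occupies 2 bytes.
Bytes at offsets 13..14: EB C3.
Little-endian: lowest address holds the least-significant byte.
Reassemble most-significant byte first: C3 EB → 0xC3EB.
Top bit is set, so as a signed 16-bit value this is 0xC3EB − 2^16 = -15381.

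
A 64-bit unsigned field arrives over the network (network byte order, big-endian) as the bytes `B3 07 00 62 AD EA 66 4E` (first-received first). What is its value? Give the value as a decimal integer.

12900280081450690126

In big-endian order the high byte comes first in memory.
The bytes are already most-significant first: 0xB3070062ADEA664E.
0xB3070062ADEA664E = 12900280081450690126.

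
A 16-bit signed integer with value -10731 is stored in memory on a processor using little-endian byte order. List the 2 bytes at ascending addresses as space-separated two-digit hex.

15 D6

Two's complement of -10731 in 16 bits: 10731 = 0x29EB; invert → 0xD614; add 1 → 0xD615.
Split into bytes (most-significant first): D6 15.
Little-endian stores the least-significant byte at the lowest address.
So at ascending addresses the bytes are 15 D6.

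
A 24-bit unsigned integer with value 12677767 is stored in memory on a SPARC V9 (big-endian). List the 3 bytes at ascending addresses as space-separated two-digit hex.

C1 72 87

12677767 in hexadecimal, padded to 24 bits, is 0xC17287.
Split into bytes (most-significant first): C1 72 87.
Big-endian stores the most-significant byte at the lowest address.
So the memory order matches the most-significant-first order: C1 72 87.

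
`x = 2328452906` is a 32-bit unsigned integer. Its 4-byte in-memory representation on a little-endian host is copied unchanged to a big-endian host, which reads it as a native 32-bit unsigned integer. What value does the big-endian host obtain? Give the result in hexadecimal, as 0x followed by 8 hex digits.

0x2A5FC98A

2328452906 in 32-bit hexadecimal is 0x8AC95F2A.
Stored little-endian, the bytes at ascending addresses are 2A 5F C9 8A.
Read back as big-endian, the last byte is least significant, giving 0x2A5FC98A.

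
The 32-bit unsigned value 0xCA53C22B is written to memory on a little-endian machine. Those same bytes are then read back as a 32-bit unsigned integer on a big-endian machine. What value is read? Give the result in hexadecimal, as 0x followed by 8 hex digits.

Stored little-endian, the bytes at ascending addresses are 2B C2 53 CA.
Read back as big-endian, the last byte is least significant, giving 0x2BC253CA.

0x2BC253CA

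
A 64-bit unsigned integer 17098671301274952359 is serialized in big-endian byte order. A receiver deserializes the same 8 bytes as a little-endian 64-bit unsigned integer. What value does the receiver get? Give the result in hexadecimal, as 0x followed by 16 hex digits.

17098671301274952359 in 64-bit hexadecimal is 0xED4AAEF4B3A8E2A7.
Stored big-endian, the bytes at ascending addresses are ED 4A AE F4 B3 A8 E2 A7.
Read back as little-endian, the first byte is least significant, giving 0xA7E2A8B3F4AE4AED.

0xA7E2A8B3F4AE4AED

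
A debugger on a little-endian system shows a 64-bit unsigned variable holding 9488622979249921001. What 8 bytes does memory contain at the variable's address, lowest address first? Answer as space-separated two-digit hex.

E9 DB CC A5 53 5C AE 83

9488622979249921001 in hexadecimal, padded to 64 bits, is 0x83AE5C53A5CCDBE9.
Split into bytes (most-significant first): 83 AE 5C 53 A5 CC DB E9.
Little-endian stores the least-significant byte at the lowest address.
So at ascending addresses the bytes are E9 DB CC A5 53 5C AE 83.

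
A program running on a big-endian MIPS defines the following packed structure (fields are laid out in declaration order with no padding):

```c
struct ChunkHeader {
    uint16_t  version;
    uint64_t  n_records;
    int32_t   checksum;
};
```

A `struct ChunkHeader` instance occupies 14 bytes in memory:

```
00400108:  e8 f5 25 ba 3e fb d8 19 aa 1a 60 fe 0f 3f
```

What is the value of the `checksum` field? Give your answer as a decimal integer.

`checksum` follows `version` (2 B), `n_records` (8 B), so it starts at offset 2 + 8 = 10 and occupies 4 bytes.
Bytes at offsets 10..13: 60 FE 0F 3F.
Big-endian: lowest address holds the most-significant byte.
The bytes are already most-significant first: 0x60FE0F3F.
0x60FE0F3F = 1627262783.

1627262783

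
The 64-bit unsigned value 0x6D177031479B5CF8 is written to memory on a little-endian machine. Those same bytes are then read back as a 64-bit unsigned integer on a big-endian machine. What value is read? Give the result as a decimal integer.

Stored little-endian, the bytes at ascending addresses are F8 5C 9B 47 31 70 17 6D.
Read back as big-endian, the last byte is least significant, giving 0xF85C9B473170176D.
0xF85C9B473170176D = 17896349749337921389.

17896349749337921389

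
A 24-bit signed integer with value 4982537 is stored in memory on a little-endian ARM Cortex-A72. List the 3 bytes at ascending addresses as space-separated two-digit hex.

09 07 4C

4982537 in hexadecimal, padded to 24 bits, is 0x4C0709.
Split into bytes (most-significant first): 4C 07 09.
Little-endian: lowest address holds the least-significant byte.
So at ascending addresses the bytes are 09 07 4C.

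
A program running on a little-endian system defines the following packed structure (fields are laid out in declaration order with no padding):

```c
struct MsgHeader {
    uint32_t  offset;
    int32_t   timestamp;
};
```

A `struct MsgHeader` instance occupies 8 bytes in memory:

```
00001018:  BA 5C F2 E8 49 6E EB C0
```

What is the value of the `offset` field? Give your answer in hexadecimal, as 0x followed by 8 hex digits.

`offset` is the first field, at byte offset 0, occupying 4 bytes.
Bytes at offsets 0..3: BA 5C F2 E8.
In little-endian order the low byte comes first in memory.
Reassemble most-significant byte first: E8 F2 5C BA → 0xE8F25CBA.

0xE8F25CBA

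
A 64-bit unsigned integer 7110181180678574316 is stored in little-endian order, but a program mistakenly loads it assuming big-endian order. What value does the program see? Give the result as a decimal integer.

17046128760487717986

7110181180678574316 in 64-bit hexadecimal is 0x62AC701CCB0390EC.
Stored little-endian, the bytes at ascending addresses are EC 90 03 CB 1C 70 AC 62.
Read back as big-endian, the last byte is least significant, giving 0xEC9003CB1C70AC62.
0xEC9003CB1C70AC62 = 17046128760487717986.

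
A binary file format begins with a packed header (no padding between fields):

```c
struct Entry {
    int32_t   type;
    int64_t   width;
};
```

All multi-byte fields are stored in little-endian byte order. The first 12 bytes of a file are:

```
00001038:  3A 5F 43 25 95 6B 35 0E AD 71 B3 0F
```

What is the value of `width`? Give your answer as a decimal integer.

`width` follows `type` (4 bytes), so it starts at byte offset 4 and occupies 8 bytes.
Bytes at offsets 4..11: 95 6B 35 0E AD 71 B3 0F.
Little-endian stores the least-significant byte at the lowest address.
Reassemble most-significant byte first: 0F B3 71 AD 0E 35 6B 95 → 0x0FB371AD0E356B95.
0x0FB371AD0E356B95 = 1131372919481789333.

1131372919481789333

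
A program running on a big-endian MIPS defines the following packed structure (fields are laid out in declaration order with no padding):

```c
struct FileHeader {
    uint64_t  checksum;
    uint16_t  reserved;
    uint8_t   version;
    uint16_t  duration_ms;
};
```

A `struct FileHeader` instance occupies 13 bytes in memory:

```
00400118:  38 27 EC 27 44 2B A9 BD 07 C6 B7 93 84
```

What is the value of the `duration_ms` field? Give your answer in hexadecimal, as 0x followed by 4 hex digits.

0x9384

`duration_ms` follows `checksum` (8 B), `reserved` (2 B), `version` (1 B), so it starts at offset 8 + 2 + 1 = 11 and occupies 2 bytes.
Bytes at offsets 11..12: 93 84.
In big-endian order the high byte comes first in memory.
The bytes are already most-significant first: 0x9384.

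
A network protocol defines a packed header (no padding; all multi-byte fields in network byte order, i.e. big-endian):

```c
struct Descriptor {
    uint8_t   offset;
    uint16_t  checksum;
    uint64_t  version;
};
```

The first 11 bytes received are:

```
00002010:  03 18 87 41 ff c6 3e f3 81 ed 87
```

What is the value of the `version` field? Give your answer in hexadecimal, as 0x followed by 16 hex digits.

`version` follows `offset` (1 B), `checksum` (2 B), so it starts at offset 1 + 2 = 3 and occupies 8 bytes.
Bytes at offsets 3..10: 41 FF C6 3E F3 81 ED 87.
Big-endian stores the most-significant byte at the lowest address.
The bytes are already most-significant first: 0x41FFC63EF381ED87.

0x41FFC63EF381ED87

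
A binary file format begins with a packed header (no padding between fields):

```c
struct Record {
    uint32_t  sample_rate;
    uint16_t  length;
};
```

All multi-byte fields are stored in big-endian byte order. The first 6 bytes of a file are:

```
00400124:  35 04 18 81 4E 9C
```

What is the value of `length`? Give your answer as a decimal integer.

20124

`length` follows `sample_rate` (4 bytes), so it starts at byte offset 4 and occupies 2 bytes.
Bytes at offsets 4..5: 4E 9C.
In big-endian order the high byte comes first in memory.
The bytes are already most-significant first: 0x4E9C.
0x4E9C = 20124.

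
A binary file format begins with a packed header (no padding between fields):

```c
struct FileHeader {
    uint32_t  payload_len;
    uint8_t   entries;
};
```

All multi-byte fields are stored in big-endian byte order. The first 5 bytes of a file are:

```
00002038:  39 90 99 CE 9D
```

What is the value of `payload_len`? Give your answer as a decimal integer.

965777870

`payload_len` is the first field, at byte offset 0, occupying 4 bytes.
Bytes at offsets 0..3: 39 90 99 CE.
Big-endian: lowest address holds the most-significant byte.
The bytes are already most-significant first: 0x399099CE.
0x399099CE = 965777870.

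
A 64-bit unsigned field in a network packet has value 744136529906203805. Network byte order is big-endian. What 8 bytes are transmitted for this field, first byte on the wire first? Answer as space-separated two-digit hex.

0A 53 B4 3B 39 73 7C 9D

744136529906203805 in hexadecimal, padded to 64 bits, is 0x0A53B43B39737C9D.
Split into bytes (most-significant first): 0A 53 B4 3B 39 73 7C 9D.
Big-endian stores the most-significant byte at the lowest address.
So the memory order matches the most-significant-first order: 0A 53 B4 3B 39 73 7C 9D.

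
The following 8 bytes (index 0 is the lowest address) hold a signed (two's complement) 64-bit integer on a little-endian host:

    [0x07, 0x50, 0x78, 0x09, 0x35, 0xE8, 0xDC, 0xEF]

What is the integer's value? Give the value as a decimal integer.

-1162799289278640121

Little-endian: lowest address holds the least-significant byte.
Reassemble most-significant byte first: EF DC E8 35 09 78 50 07 → 0xEFDCE83509785007.
Top bit is set, so as a signed 64-bit value this is 0xEFDCE83509785007 − 2^64 = -1162799289278640121.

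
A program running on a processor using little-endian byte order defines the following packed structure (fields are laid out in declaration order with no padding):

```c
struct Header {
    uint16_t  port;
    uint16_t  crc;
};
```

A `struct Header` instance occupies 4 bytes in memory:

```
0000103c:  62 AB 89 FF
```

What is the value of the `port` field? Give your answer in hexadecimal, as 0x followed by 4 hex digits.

`port` is the first field, at byte offset 0, occupying 2 bytes.
Bytes at offsets 0..1: 62 AB.
In little-endian order the low byte comes first in memory.
Reassemble most-significant byte first: AB 62 → 0xAB62.

0xAB62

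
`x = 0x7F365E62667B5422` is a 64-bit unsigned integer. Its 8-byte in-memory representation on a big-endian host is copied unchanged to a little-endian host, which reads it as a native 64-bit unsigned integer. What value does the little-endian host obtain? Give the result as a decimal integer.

2473737775000467071

Stored big-endian, the bytes at ascending addresses are 7F 36 5E 62 66 7B 54 22.
Read back as little-endian, the first byte is least significant, giving 0x22547B66625E367F.
0x22547B66625E367F = 2473737775000467071.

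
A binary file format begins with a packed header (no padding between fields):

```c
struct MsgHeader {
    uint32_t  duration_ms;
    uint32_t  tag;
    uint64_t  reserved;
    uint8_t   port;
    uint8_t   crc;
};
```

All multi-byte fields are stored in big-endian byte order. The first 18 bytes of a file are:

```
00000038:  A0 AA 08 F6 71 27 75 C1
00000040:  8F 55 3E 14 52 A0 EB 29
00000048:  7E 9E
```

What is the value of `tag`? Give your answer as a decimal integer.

`tag` follows `duration_ms` (4 bytes), so it starts at byte offset 4 and occupies 4 bytes.
Bytes at offsets 4..7: 71 27 75 C1.
Big-endian: lowest address holds the most-significant byte.
The bytes are already most-significant first: 0x712775C1.
0x712775C1 = 1898411457.

1898411457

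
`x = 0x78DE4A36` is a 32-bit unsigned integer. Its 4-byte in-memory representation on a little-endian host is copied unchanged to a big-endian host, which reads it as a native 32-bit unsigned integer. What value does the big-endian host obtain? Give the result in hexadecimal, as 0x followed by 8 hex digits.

Stored little-endian, the bytes at ascending addresses are 36 4A DE 78.
Read back as big-endian, the last byte is least significant, giving 0x364ADE78.

0x364ADE78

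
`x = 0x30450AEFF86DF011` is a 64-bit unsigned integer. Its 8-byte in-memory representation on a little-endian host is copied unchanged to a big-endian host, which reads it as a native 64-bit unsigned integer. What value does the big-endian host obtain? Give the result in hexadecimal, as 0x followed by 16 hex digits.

0x11F06DF8EF0A4530

Stored little-endian, the bytes at ascending addresses are 11 F0 6D F8 EF 0A 45 30.
Read back as big-endian, the last byte is least significant, giving 0x11F06DF8EF0A4530.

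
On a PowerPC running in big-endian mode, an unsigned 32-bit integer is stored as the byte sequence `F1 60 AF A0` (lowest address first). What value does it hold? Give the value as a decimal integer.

Big-endian: lowest address holds the most-significant byte.
The bytes are already most-significant first: 0xF160AFA0.
0xF160AFA0 = 4049645472.

4049645472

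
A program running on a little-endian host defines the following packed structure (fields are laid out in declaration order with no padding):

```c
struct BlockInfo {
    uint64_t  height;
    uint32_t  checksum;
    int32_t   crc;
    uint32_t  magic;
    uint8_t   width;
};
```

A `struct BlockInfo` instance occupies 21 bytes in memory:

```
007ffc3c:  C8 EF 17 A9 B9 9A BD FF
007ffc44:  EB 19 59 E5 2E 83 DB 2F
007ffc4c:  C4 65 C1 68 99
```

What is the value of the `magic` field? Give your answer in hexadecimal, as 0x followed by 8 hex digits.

`magic` follows `height` (8 B), `checksum` (4 B), `crc` (4 B), so it starts at offset 8 + 4 + 4 = 16 and occupies 4 bytes.
Bytes at offsets 16..19: C4 65 C1 68.
In little-endian order the low byte comes first in memory.
Reassemble most-significant byte first: 68 C1 65 C4 → 0x68C165C4.

0x68C165C4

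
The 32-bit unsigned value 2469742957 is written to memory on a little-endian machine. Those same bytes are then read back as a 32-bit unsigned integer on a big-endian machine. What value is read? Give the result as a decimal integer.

1833514387

2469742957 in 32-bit hexadecimal is 0x9335496D.
Stored little-endian, the bytes at ascending addresses are 6D 49 35 93.
Read back as big-endian, the last byte is least significant, giving 0x6D493593.
0x6D493593 = 1833514387.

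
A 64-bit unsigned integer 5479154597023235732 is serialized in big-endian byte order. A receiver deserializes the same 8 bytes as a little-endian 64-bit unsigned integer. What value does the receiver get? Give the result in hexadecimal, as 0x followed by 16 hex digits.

0x94BE048113DE094C

5479154597023235732 in 64-bit hexadecimal is 0x4C09DE138104BE94.
Stored big-endian, the bytes at ascending addresses are 4C 09 DE 13 81 04 BE 94.
Read back as little-endian, the first byte is least significant, giving 0x94BE048113DE094C.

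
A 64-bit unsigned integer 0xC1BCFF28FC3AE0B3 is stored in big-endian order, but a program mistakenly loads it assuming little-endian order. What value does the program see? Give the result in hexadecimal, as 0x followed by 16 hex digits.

Stored big-endian, the bytes at ascending addresses are C1 BC FF 28 FC 3A E0 B3.
Read back as little-endian, the first byte is least significant, giving 0xB3E03AFC28FFBCC1.

0xB3E03AFC28FFBCC1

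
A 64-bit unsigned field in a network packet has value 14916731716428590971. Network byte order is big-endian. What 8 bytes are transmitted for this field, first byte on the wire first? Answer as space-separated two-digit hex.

CF 02 E0 76 BF 87 6F 7B

14916731716428590971 in hexadecimal, padded to 64 bits, is 0xCF02E076BF876F7B.
Split into bytes (most-significant first): CF 02 E0 76 BF 87 6F 7B.
Big-endian stores the most-significant byte at the lowest address.
So the memory order matches the most-significant-first order: CF 02 E0 76 BF 87 6F 7B.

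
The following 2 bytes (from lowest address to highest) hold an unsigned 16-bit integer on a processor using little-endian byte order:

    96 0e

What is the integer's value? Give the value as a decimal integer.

In little-endian order the low byte comes first in memory.
Reassemble most-significant byte first: 0E 96 → 0x0E96.
0x0E96 = 3734.

3734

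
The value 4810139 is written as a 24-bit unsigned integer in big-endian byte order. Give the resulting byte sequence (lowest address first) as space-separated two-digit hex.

4810139 in hexadecimal, padded to 24 bits, is 0x49659B.
Split into bytes (most-significant first): 49 65 9B.
Big-endian stores the most-significant byte at the lowest address.
So the memory order matches the most-significant-first order: 49 65 9B.

49 65 9B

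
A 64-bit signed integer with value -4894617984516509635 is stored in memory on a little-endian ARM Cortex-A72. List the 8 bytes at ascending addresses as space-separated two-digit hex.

3D B0 A7 39 E0 D2 12 BC

Two's complement of -4894617984516509635 in 64 bits: 4894617984516509635 = 0x43ED2D1FC6584FC3; invert → 0xBC12D2E039A7B03C; add 1 → 0xBC12D2E039A7B03D.
Split into bytes (most-significant first): BC 12 D2 E0 39 A7 B0 3D.
Little-endian stores the least-significant byte at the lowest address.
So at ascending addresses the bytes are 3D B0 A7 39 E0 D2 12 BC.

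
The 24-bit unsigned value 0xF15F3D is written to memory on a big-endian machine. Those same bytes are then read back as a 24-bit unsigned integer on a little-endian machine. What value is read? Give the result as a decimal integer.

4022257

Stored big-endian, the bytes at ascending addresses are F1 5F 3D.
Read back as little-endian, the first byte is least significant, giving 0x3D5FF1.
0x3D5FF1 = 4022257.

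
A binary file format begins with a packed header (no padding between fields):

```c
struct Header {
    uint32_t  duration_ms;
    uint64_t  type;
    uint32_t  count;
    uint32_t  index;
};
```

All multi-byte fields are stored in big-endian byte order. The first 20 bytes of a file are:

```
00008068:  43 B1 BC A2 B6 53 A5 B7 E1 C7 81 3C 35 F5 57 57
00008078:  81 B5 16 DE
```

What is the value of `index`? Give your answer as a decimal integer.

2176128734

`index` follows `duration_ms` (4 B), `type` (8 B), `count` (4 B), so it starts at offset 4 + 8 + 4 = 16 and occupies 4 bytes.
Bytes at offsets 16..19: 81 B5 16 DE.
Big-endian stores the most-significant byte at the lowest address.
The bytes are already most-significant first: 0x81B516DE.
0x81B516DE = 2176128734.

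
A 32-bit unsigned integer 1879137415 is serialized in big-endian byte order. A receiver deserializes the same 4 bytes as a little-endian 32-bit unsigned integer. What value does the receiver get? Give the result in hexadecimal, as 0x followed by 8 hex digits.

0x875C0170

1879137415 in 32-bit hexadecimal is 0x70015C87.
Stored big-endian, the bytes at ascending addresses are 70 01 5C 87.
Read back as little-endian, the first byte is least significant, giving 0x875C0170.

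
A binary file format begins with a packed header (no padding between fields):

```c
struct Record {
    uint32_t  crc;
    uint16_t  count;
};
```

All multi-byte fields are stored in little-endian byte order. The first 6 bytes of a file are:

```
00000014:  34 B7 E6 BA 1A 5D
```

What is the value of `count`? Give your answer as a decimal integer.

`count` follows `crc` (4 bytes), so it starts at byte offset 4 and occupies 2 bytes.
Bytes at offsets 4..5: 1A 5D.
Little-endian: lowest address holds the least-significant byte.
Reassemble most-significant byte first: 5D 1A → 0x5D1A.
0x5D1A = 23834.

23834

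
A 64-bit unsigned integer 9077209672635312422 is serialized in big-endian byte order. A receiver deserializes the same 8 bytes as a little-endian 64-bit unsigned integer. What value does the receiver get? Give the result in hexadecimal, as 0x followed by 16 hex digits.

9077209672635312422 in 64-bit hexadecimal is 0x7DF8BA1AA92AE926.
Stored big-endian, the bytes at ascending addresses are 7D F8 BA 1A A9 2A E9 26.
Read back as little-endian, the first byte is least significant, giving 0x26E92AA91ABAF87D.

0x26E92AA91ABAF87D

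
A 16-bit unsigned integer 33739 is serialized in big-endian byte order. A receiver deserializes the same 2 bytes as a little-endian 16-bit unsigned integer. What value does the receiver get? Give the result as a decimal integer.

33739 in 16-bit hexadecimal is 0x83CB.
Stored big-endian, the bytes at ascending addresses are 83 CB.
Read back as little-endian, the first byte is least significant, giving 0xCB83.
0xCB83 = 52099.

52099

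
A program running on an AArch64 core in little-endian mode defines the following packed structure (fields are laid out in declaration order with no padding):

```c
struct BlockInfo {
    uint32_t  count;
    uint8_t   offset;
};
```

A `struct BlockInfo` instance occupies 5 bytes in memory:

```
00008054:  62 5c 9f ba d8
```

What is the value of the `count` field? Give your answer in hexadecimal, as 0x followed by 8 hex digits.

`count` is the first field, at byte offset 0, occupying 4 bytes.
Bytes at offsets 0..3: 62 5C 9F BA.
Little-endian stores the least-significant byte at the lowest address.
Reassemble most-significant byte first: BA 9F 5C 62 → 0xBA9F5C62.

0xBA9F5C62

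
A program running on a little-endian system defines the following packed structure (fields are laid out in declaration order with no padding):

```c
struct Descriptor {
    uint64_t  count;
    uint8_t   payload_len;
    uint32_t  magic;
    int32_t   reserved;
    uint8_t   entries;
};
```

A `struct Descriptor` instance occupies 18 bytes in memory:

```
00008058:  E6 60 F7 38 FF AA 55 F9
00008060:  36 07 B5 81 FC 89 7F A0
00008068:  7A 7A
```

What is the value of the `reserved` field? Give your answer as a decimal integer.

2057338761

`reserved` follows `count` (8 B), `payload_len` (1 B), `magic` (4 B), so it starts at offset 8 + 1 + 4 = 13 and occupies 4 bytes.
Bytes at offsets 13..16: 89 7F A0 7A.
In little-endian order the low byte comes first in memory.
Reassemble most-significant byte first: 7A A0 7F 89 → 0x7AA07F89.
0x7AA07F89 = 2057338761.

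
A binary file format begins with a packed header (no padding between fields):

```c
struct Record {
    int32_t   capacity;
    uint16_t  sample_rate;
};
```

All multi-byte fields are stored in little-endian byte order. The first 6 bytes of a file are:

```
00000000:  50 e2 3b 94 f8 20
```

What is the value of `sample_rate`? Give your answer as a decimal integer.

8440

`sample_rate` follows `capacity` (4 bytes), so it starts at byte offset 4 and occupies 2 bytes.
Bytes at offsets 4..5: F8 20.
Little-endian: lowest address holds the least-significant byte.
Reassemble most-significant byte first: 20 F8 → 0x20F8.
0x20F8 = 8440.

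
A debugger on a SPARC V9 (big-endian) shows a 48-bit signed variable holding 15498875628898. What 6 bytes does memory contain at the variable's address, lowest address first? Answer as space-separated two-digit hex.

0E 18 9C F9 ED 62

15498875628898 in hexadecimal, padded to 48 bits, is 0x0E189CF9ED62.
Split into bytes (most-significant first): 0E 18 9C F9 ED 62.
Big-endian: lowest address holds the most-significant byte.
So the memory order matches the most-significant-first order: 0E 18 9C F9 ED 62.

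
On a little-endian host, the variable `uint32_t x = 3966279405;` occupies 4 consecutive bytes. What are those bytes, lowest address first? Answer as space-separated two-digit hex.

3966279405 in hexadecimal, padded to 32 bits, is 0xEC689EED.
Split into bytes (most-significant first): EC 68 9E ED.
Little-endian stores the least-significant byte at the lowest address.
So at ascending addresses the bytes are ED 9E 68 EC.

ED 9E 68 EC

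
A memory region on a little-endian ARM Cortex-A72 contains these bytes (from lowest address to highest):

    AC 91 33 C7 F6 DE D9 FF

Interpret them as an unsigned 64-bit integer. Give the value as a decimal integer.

Little-endian stores the least-significant byte at the lowest address.
Reassemble most-significant byte first: FF D9 DE F6 C7 33 91 AC → 0xFFD9DEF6C73391AC.
0xFFD9DEF6C73391AC = 18436011701103202732.

18436011701103202732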